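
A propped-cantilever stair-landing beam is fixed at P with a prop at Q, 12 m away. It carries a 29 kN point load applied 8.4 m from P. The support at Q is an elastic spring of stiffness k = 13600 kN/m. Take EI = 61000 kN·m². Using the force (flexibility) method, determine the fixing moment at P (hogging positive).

M_P = 49.02 kN·m

Choose R_Q as the redundant. The primary structure is the cantilever fixed at P.
Downward deflection at the released point Q due to the loads:
  point load 29 at a = 8.4: Pa²(3L − a)/(6EI) = 9413/EI
Flexibility coefficient — unit upward force at Q: δ_{QQ} = L³/(3EI) = 576/EI.
With EI = 61000 kN·m²: δ_0 = 0.15431 m and δ_{QQ} = 0.009443 m/kN.
Compatibility — the spring shortens by R_Q/k under the reaction it provides: δ_0 − R_Q·δ_{QQ} = R_Q/k. With 1/k = 0.000074 m/kN, R_Q = δ_0 / (δ_{QQ} + 1/k) = 0.15431 / (0.009443 + 0.000074) = 16.22 kN.
Moment equilibrium about P: M_P = Σ(load moments about P) − R_Q·L = 243.6 − 16.22×12 = 49.02 kN·m.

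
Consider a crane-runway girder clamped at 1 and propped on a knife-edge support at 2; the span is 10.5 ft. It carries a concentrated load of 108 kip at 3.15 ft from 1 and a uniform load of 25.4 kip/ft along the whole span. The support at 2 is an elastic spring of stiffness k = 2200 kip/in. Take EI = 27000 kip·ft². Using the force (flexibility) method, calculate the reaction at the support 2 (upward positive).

R_2 = 112.8 kip

Choose R_2 as the redundant. The primary structure is the cantilever fixed at 1.
Primary-structure tip deflection at 2 by superposition:
  point load 108 at a = 3.15: Pa²(3L − a)/(6EI) = 5063/EI
  UDL 25.4: wL⁴/(8EI) = 38592/EI
  δ_0 = 43656/EI
Flexibility coefficient — unit upward force at 2: δ_{22} = L³/(3EI) = 385.9/EI.
With EI = 27000 kip·ft²: δ_0 = 1.6169 ft and δ_{22} = 0.014292 ft/kip.
Compatibility — the spring shortens by R_2/k under the reaction it provides: δ_0 − R_2·δ_{22} = R_2/k. With 1/k = 1/(2200×12) ft/kip = 0.000038 ft/kip, R_2 = δ_0 / (δ_{22} + 1/k) = 1.6169 / (0.014292 + 0.000038) = 112.8 kip.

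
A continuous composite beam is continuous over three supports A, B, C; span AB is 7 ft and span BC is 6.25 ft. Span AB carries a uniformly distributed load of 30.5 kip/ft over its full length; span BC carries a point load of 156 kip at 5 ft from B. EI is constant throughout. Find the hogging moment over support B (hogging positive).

M_B = 142.8 kip·ft

Release continuity at B by inserting a hinge; the redundant is the internal moment M_B. The primary structure is two simply-supported spans AB and BC.
Discontinuity in slope at B on the released structure — sum the simple-span end rotations:
  span AB: UDL 30.5: wL³/(24EI) = 435.9/EI
  span BC: point load 156 at a = 5: Pab(L + b)/(6LEI) = 195/EI
  relative rotation θ_0 = (435.9 + 195)/EI = 630.9/EI
A unit hogging moment at B produces rotation L₁/(3EI) + L₂/(3EI) = 4.417/EI.
Slope continuity at B: θ_0 = M_B·4.417/EI, so M_B = 630.9/4.417 = 142.8 kip·ft (hogging).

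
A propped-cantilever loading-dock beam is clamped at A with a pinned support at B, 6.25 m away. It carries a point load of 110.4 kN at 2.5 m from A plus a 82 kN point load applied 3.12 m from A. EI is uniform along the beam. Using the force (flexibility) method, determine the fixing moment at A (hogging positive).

Choose R_B as the redundant. The primary structure is the cantilever fixed at A.
Deflection at B on the released cantilever, summing each load's contribution:
  point load 110.4 at a = 2.5: Pa²(3L − a)/(6EI) = 1869/EI
  point load 82 at a = 3.12: Pa²(3L − a)/(6EI) = 2079/EI
  δ_0 = 3948/EI
Tip deflection under a unit load at B: L³/(3EI) = 81.38/EI.
The prop prevents deflection at B: R_B = δ_0/δ_{BB} = 3948/81.38 = 48.51 kN.
Moment equilibrium about A: M_A = Σ(load moments about A) − R_B·L = 531.8 − 48.51×6.25 = 228.6 kN·m.

M_A = 228.6 kN·m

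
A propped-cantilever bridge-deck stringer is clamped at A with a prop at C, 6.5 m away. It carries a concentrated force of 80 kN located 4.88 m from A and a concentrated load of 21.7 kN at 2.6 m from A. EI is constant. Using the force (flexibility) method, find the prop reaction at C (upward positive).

Remove the prop at C; the released (primary) structure is a cantilever built in at A.
Downward deflection at the released point C due to the loads:
  point load 80 at a = 4.88: Pa²(3L − a)/(6EI) = 4642/EI
  point load 21.7 at a = 2.6: Pa²(3L − a)/(6EI) = 413.2/EI
  δ_0 = 5055/EI
Tip deflection under a unit load at C: L³/(3EI) = 91.54/EI.
Compatibility at C: δ_0 − R_C·δ_{CC} = 0, so R_C = 5055/91.54 = 55.23 kN.

R_C = 55.23 kN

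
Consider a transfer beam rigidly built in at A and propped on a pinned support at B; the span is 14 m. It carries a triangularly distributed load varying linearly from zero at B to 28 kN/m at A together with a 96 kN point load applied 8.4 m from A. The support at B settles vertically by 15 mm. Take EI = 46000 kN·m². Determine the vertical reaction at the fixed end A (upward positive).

Choose R_B as the redundant. The primary structure is the cantilever fixed at A.
Free-end deflection of the primary structure under the applied loading (downward +):
  triangular load, peak 28 at the fixed end: w₀L⁴/(30EI) = 35855/EI
  point load 96 at a = 8.4: Pa²(3L − a)/(6EI) = 37933/EI
  δ_0 = 73788/EI
Flexibility coefficient — unit upward force at B: δ_{BB} = L³/(3EI) = 914.7/EI.
With EI = 46000 kN·m²: δ_0 = 1.6041 m and δ_{BB} = 0.019884 m/kN.
Compatibility — the beam at B must follow the support down by 0.015 m: δ_0 − R_B·δ_{BB} = 0.015, so R_B = (1.6041 − 0.015)/0.019884 = 79.92 kN.
Vertical equilibrium: R_A = ΣP − R_B = 292 − 79.92 = 212.1 kN.

R_A = 212.1 kN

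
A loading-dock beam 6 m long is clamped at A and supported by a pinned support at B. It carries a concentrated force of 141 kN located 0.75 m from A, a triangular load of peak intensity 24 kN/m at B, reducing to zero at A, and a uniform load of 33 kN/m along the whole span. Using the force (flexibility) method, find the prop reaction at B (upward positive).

Release the roller at B. Primary structure: cantilever fixed at A.
Deflection at B on the released cantilever, summing each load's contribution:
  point load 141 at a = 0.75: Pa²(3L − a)/(6EI) = 228/EI
  triangular load, peak 24 at the free end: 11w₀L⁴/(120EI) = 2851/EI
  UDL 33: wL⁴/(8EI) = 5346/EI
  δ_0 = 8425/EI
Tip deflection under a unit load at B: L³/(3EI) = 72/EI.
Compatibility at B: δ_0 − R_B·δ_{BB} = 0, so R_B = 8425/72 = 117 kN.

R_B = 117 kN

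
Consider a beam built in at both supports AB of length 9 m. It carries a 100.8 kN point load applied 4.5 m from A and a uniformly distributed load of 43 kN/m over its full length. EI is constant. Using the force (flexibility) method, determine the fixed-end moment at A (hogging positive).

M_A = 403.6 kN·m

Release both end moments; the primary structure is a simply-supported span AB with redundants M_A and M_B.
End rotations of the released simple span under the applied load (×1/EI):
  at A: point load 100.8 at a = 4.5: Pab(L + b)/(6LEI) = 510.3/EI
  at B: point load 100.8 at a = 4.5: Pab(L + a)/(6LEI) = 510.3/EI
  at A: UDL 43: wL³/(24EI) = 1306/EI
  at B: UDL 43: wL³/(24EI) = 1306/EI
  θ_A0 = 1816/EI,  θ_B0 = 1816/EI
Flexibility coefficients: a unit moment at one end gives L/(3EI) there and L/(6EI) at the far end, so f₁₁ = f₂₂ = 3/EI and f₁₂ = f₂₁ = 1.5/EI.
Compatibility — zero rotation at each built-in end:
  3 M_A + 1.5 M_B = 1816
  1.5 M_A + 3 M_B = 1816
Solving the pair gives M_A = 403.6 kN·m and M_B = 403.6 kN·m (hogging).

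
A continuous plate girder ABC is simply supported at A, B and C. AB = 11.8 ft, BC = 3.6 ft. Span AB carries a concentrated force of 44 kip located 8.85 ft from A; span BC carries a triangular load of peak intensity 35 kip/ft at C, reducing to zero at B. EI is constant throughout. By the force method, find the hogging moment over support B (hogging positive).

M_B = 71.45 kip·ft

Release continuity at B by inserting a hinge; the redundant is the internal moment M_B. The primary structure is two simply-supported spans AB and BC.
Rotations at B on the released spans (each span's end-slope, ×1/EI):
  span AB: point load 44 at a = 8.85: Pab(L + a)/(6LEI) = 335/EI
  span BC: triangular load, peak 35: 7w₀L³/(360EI) = 31.75/EI
  relative rotation θ_0 = (335 + 31.75)/EI = 366.8/EI
A unit hogging moment at B produces rotation L₁/(3EI) + L₂/(3EI) = 5.133/EI.
Slope continuity at B: θ_0 = M_B·5.133/EI, so M_B = 366.8/5.133 = 71.45 kip·ft (hogging).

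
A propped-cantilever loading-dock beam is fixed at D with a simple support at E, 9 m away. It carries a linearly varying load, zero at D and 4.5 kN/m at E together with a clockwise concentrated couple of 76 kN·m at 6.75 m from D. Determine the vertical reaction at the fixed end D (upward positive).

Take the reaction at E as the redundant and release it; the primary structure is a cantilever fixed at D.
Free-end deflection of the primary structure under the applied loading (downward +):
  triangular load, peak 4.5 at the free end: 11w₀L⁴/(120EI) = 2706/EI
  clockwise couple 76 at a = 6.75: M₀a(2L − a)/(2EI) = 2886/EI
  δ_0 = 5592/EI
Tip deflection under a unit load at E: L³/(3EI) = 243/EI.
The prop prevents deflection at E: R_E = δ_0/δ_{EE} = 5592/243 = 23.01 kN.
Vertical equilibrium: R_D = ΣP − R_E = 20.25 − 23.01 = -2.763 kN.

R_D = -2.763 kN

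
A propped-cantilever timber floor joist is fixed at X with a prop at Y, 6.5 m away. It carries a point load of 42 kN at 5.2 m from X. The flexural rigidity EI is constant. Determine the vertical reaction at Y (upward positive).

Remove the prop at Y; the released (primary) structure is a cantilever built in at X.
Primary-structure tip deflection at Y by superposition:
  point load 42 at a = 5.2: Pa²(3L − a)/(6EI) = 2707/EI
Flexibility coefficient — unit upward force at Y: δ_{YY} = L³/(3EI) = 91.54/EI.
Compatibility at Y: δ_0 − R_Y·δ_{YY} = 0, so R_Y = 2707/91.54 = 29.57 kN.

R_Y = 29.57 kN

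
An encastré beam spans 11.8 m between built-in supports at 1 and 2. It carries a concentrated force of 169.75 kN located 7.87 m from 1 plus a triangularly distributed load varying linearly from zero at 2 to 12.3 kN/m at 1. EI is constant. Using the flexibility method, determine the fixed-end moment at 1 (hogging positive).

Release both end moments; the primary structure is a simply-supported span 12 with redundants M_1 and M_2.
End rotations of the released simple span under the applied load (×1/EI):
  at 1: point load 169.75 at a = 7.87: Pab(L + b)/(6LEI) = 1166/EI
  at 2: point load 169.75 at a = 7.87: Pab(L + a)/(6LEI) = 1459/EI
  at 1: triangular load, peak 12.3: w₀L³/(45EI) = 449.1/EI
  at 2: triangular load, peak 12.3: 7w₀L³/(360EI) = 393/EI
  θ_10 = 1616/EI,  θ_20 = 1852/EI
Flexibility coefficients: a unit moment at one end gives L/(3EI) there and L/(6EI) at the far end, so f₁₁ = f₂₂ = 3.933/EI and f₁₂ = f₂₁ = 1.967/EI.
Compatibility — zero rotation at each built-in end:
  3.933 M_1 + 1.967 M_2 = 1616
  1.967 M_1 + 3.933 M_2 = 1852
Solving the pair gives M_1 = 233.8 kN·m and M_2 = 353.8 kN·m (hogging).

M_1 = 233.8 kN·m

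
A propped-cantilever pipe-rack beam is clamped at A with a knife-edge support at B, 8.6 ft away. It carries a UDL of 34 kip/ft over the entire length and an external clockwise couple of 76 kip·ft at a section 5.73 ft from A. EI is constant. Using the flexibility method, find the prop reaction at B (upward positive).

Choose R_B as the redundant. The primary structure is the cantilever fixed at A.
Deflection at B on the released cantilever, summing each load's contribution:
  UDL 34: wL⁴/(8EI) = 23248/EI
  clockwise couple 76 at a = 5.73: M₀a(2L − a)/(2EI) = 2497/EI
  δ_0 = 25745/EI
Tip deflection under a unit load at B: L³/(3EI) = 212/EI.
Compatibility at B: δ_0 − R_B·δ_{BB} = 0, so R_B = 25745/212 = 121.4 kip.

R_B = 121.4 kip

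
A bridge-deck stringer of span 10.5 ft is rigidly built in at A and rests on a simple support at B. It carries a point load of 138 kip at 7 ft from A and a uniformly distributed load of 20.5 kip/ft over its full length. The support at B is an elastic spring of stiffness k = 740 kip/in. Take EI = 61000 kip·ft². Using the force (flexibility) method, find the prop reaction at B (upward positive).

R_B = 149.6 kip

Take the reaction at B as the redundant and release it; the primary structure is a cantilever fixed at A.
Deflection at B on the released cantilever, summing each load's contribution:
  point load 138 at a = 7: Pa²(3L − a)/(6EI) = 27612/EI
  UDL 20.5: wL⁴/(8EI) = 31147/EI
  δ_0 = 58759/EI
Flexibility coefficient — unit upward force at B: δ_{BB} = L³/(3EI) = 385.9/EI.
With EI = 61000 kip·ft²: δ_0 = 0.96326 ft and δ_{BB} = 0.006326 ft/kip.
Compatibility — the spring shortens by R_B/k under the reaction it provides: δ_0 − R_B·δ_{BB} = R_B/k. With 1/k = 1/(740×12) ft/kip = 0.000113 ft/kip, R_B = δ_0 / (δ_{BB} + 1/k) = 0.96326 / (0.006326 + 0.000113) = 149.6 kip.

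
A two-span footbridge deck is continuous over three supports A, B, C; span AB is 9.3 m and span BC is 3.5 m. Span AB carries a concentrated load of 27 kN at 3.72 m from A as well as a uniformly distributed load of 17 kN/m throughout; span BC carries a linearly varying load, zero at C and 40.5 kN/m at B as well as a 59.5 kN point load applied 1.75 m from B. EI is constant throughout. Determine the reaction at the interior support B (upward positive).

Take M_B as the redundant. Released structure: two simple spans AB and BC with a hinge at B.
End slopes at the hinge B, treating each span as simply supported:
  span AB: point load 27 at a = 3.72: Pab(L + a)/(6LEI) = 130.8/EI
  span AB: UDL 17: wL³/(24EI) = 569.8/EI
  span BC: triangular load, peak 40.5: w₀L³/(45EI) = 38.59/EI
  span BC: point load 59.5 at a = 1.75: Pab(L + b)/(6LEI) = 45.55/EI
  relative rotation θ_0 = (700.5 + 84.14)/EI = 784.7/EI
A unit hogging moment at B produces rotation L₁/(3EI) + L₂/(3EI) = 4.267/EI.
Slope continuity at B: θ_0 = M_B·4.267/EI, so M_B = 784.7/4.267 = 183.9 kN·m (hogging).
Span AB, ΣM about A with M_B applied at B: R_B^{AB}·9.3 = 835.6 + 183.9, so R_B^{AB} = 109.6 kN and R_A = 185.1 − 109.6 = 75.48 kN.
Span BC, ΣM about C: R_B^{BC}·3.5 = 269.5 + 183.9, so R_B^{BC} = 129.5 kN and R_C = 130.4 − 129.5 = 0.8303 kN.
R_B = 109.6 + 129.5 = 239.2 kN.

R_B = 239.2 kN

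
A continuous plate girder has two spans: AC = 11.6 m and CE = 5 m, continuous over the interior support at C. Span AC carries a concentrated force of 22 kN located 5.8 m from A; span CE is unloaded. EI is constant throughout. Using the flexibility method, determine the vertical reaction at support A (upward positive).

Take M_C as the redundant. Released structure: two simple spans AC and CE with a hinge at C.
End slopes at the hinge C, treating each span as simply supported:
  span AC: point load 22 at a = 5.8: Pab(L + a)/(6LEI) = 185/EI
  relative rotation θ_0 = (185 + 0)/EI = 185/EI
A unit hogging moment at C produces rotation L₁/(3EI) + L₂/(3EI) = 5.533/EI.
Compatibility: M_C·(L₁+L₂)/(3EI) = θ_0, giving M_C = 33.44 kN·m (hogging).
Span AC, ΣM about A with M_C applied at C: R_C^{AC}·11.6 = 127.6 + 33.44, so R_C^{AC} = 13.88 kN and R_A = 22 − 13.88 = 8.117 kN.

R_A = 8.117 kN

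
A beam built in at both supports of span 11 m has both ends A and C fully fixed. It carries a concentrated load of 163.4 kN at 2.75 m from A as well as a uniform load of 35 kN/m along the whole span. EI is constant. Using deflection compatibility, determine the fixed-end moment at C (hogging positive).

Take the two fixed-end moments M_A, M_C as redundants; the released structure is the simple span AC.
On the primary (simply-supported) span, the end slopes from the loading are:
  at A: point load 163.4 at a = 2.75: Pab(L + b)/(6LEI) = 1081/EI
  at C: point load 163.4 at a = 2.75: Pab(L + a)/(6LEI) = 772.3/EI
  at A: UDL 35: wL³/(24EI) = 1941/EI
  at C: UDL 35: wL³/(24EI) = 1941/EI
  θ_A0 = 3022/EI,  θ_C0 = 2713/EI
Flexibility coefficients: a unit moment at one end gives L/(3EI) there and L/(6EI) at the far end, so f₁₁ = f₂₂ = 3.667/EI and f₁₂ = f₂₁ = 1.833/EI.
Compatibility — zero rotation at each built-in end:
  3.667 M_A + 1.833 M_C = 3022
  1.833 M_A + 3.667 M_C = 2713
Solving the pair gives M_A = 605.7 kN·m and M_C = 437.2 kN·m (hogging).

M_C = 437.2 kN·m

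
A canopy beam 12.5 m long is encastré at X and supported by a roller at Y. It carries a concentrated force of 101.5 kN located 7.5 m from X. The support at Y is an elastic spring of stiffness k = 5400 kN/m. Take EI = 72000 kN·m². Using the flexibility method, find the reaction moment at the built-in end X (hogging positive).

M_X = 224.1 kN·m

Take the reaction at Y as the redundant and release it; the primary structure is a cantilever fixed at X.
Free-end deflection of the primary structure under the applied loading (downward +):
  point load 101.5 at a = 7.5: Pa²(3L − a)/(6EI) = 28547/EI
Tip deflection under a unit load at Y: L³/(3EI) = 651/EI.
With EI = 72000 kN·m²: δ_0 = 0.39648 m and δ_{YY} = 0.009042 m/kN.
Compatibility — the spring shortens by R_Y/k under the reaction it provides: δ_0 − R_Y·δ_{YY} = R_Y/k. With 1/k = 0.000185 m/kN, R_Y = δ_0 / (δ_{YY} + 1/k) = 0.39648 / (0.009042 + 0.000185) = 42.97 kN.
Moment equilibrium about X: M_X = Σ(load moments about X) − R_Y·L = 761.2 − 42.97×12.5 = 224.1 kN·m.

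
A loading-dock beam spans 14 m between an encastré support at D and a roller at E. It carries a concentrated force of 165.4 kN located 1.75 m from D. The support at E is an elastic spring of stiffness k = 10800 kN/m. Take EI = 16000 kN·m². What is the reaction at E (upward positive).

Take the reaction at E as the redundant and release it; the primary structure is a cantilever fixed at D.
Primary-structure tip deflection at E by superposition:
  point load 165.4 at a = 1.75: Pa²(3L − a)/(6EI) = 3398/EI
Flexibility coefficient — unit upward force at E: δ_{EE} = L³/(3EI) = 914.7/EI.
With EI = 16000 kN·m²: δ_0 = 0.21238 m and δ_{EE} = 0.057167 m/kN.
Compatibility — the spring shortens by R_E/k under the reaction it provides: δ_0 − R_E·δ_{EE} = R_E/k. With 1/k = 0.000093 m/kN, R_E = δ_0 / (δ_{EE} + 1/k) = 0.21238 / (0.057167 + 0.000093) = 3.709 kN.

R_E = 3.709 kN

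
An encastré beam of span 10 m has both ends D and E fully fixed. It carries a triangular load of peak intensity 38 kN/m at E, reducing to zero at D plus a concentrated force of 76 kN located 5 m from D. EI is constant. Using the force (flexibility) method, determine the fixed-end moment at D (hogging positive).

Take the two fixed-end moments M_D, M_E as redundants; the released structure is the simple span DE.
End rotations of the released simple span under the applied load (×1/EI):
  at D: triangular load, peak 38: 7w₀L³/(360EI) = 738.9/EI
  at E: triangular load, peak 38: w₀L³/(45EI) = 844.4/EI
  at D: point load 76 at a = 5: Pab(L + b)/(6LEI) = 475/EI
  at E: point load 76 at a = 5: Pab(L + a)/(6LEI) = 475/EI
  θ_D0 = 1214/EI,  θ_E0 = 1319/EI
Flexibility coefficients: a unit moment at one end gives L/(3EI) there and L/(6EI) at the far end, so f₁₁ = f₂₂ = 3.333/EI and f₁₂ = f₂₁ = 1.667/EI.
Compatibility — zero rotation at each built-in end:
  3.333 M_D + 1.667 M_E = 1214
  1.667 M_D + 3.333 M_E = 1319
Solving the pair gives M_D = 221.7 kN·m and M_E = 285 kN·m (hogging).

M_D = 221.7 kN·m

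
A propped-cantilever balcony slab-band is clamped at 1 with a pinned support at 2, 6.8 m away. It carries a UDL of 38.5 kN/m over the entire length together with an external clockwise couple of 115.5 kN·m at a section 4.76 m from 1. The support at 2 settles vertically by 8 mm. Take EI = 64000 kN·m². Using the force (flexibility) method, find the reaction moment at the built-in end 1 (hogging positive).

M_1 = 213.6 kN·m

Release the roller at 2. Primary structure: cantilever fixed at 1.
Free-end deflection of the primary structure under the applied loading (downward +):
  UDL 38.5: wL⁴/(8EI) = 10290/EI
  clockwise couple 115.5 at a = 4.76: M₀a(2L − a)/(2EI) = 2430/EI
  δ_0 = 12720/EI
Tip deflection under a unit load at 2: L³/(3EI) = 104.8/EI.
With EI = 64000 kN·m²: δ_0 = 0.19875 m and δ_{22} = 0.001638 m/kN.
Compatibility — the beam at 2 must follow the support down by 0.008 m: δ_0 − R_2·δ_{22} = 0.008, so R_2 = (0.19875 − 0.008)/0.001638 = 116.5 kN.
Moment equilibrium about 1: M_1 = Σ(load moments about 1) − R_2·L = 1006 − 116.5×6.8 = 213.6 kN·m.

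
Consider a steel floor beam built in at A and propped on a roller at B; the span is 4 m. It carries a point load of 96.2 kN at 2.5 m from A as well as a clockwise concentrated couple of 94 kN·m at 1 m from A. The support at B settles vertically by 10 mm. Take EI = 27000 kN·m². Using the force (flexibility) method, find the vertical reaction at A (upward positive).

Take the reaction at B as the redundant and release it; the primary structure is a cantilever fixed at A.
Downward deflection at the released point B due to the loads:
  point load 96.2 at a = 2.5: Pa²(3L − a)/(6EI) = 952/EI
  clockwise couple 94 at a = 1: M₀a(2L − a)/(2EI) = 329/EI
  δ_0 = 1281/EI
Tip deflection under a unit load at B: L³/(3EI) = 21.33/EI.
With EI = 27000 kN·m²: δ_0 = 0.047444 m and δ_{BB} = 0.00079 m/kN.
Compatibility — the beam at B must follow the support down by 0.01 m: δ_0 − R_B·δ_{BB} = 0.01, so R_B = (0.047444 − 0.01)/0.00079 = 47.39 kN.
Vertical equilibrium: R_A = ΣP − R_B = 96.2 − 47.39 = 48.81 kN.

R_A = 48.81 kN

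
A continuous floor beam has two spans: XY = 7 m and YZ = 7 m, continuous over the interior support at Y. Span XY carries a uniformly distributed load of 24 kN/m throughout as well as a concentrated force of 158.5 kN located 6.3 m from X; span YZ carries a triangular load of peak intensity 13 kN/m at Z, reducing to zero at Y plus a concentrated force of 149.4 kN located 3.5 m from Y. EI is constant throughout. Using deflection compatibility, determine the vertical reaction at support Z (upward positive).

R_Z = 71.1 kN

Insert a hinge at Y; M_Y is the redundant, and each span becomes simply supported.
Discontinuity in slope at Y on the released structure — sum the simple-span end rotations:
  span XY: UDL 24: wL³/(24EI) = 343/EI
  span XY: point load 158.5 at a = 6.3: Pab(L + a)/(6LEI) = 221.3/EI
  span YZ: triangular load, peak 13: 7w₀L³/(360EI) = 86.7/EI
  span YZ: point load 149.4 at a = 3.5: Pab(L + b)/(6LEI) = 457.5/EI
  relative rotation θ_0 = (564.3 + 544.2)/EI = 1109/EI
A unit hogging moment at Y produces rotation L₁/(3EI) + L₂/(3EI) = 4.667/EI.
Compatibility: M_Y·(L₁+L₂)/(3EI) = θ_0, giving M_Y = 237.6 kN·m (hogging).
Span YZ, ΣM about Z: R_Y^{YZ}·7 = 629.1 + 237.6, so R_Y^{YZ} = 123.8 kN and R_Z = 194.9 − 123.8 = 71.1 kN.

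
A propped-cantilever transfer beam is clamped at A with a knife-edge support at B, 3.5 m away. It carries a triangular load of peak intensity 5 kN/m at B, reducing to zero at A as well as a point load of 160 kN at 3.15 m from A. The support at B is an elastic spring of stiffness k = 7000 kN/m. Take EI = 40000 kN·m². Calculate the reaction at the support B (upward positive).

Choose R_B as the redundant. The primary structure is the cantilever fixed at A.
Free-end deflection of the primary structure under the applied loading (downward +):
  triangular load, peak 5 at the free end: 11w₀L⁴/(120EI) = 68.78/EI
  point load 160 at a = 3.15: Pa²(3L − a)/(6EI) = 1945/EI
  δ_0 = 2014/EI
Flexibility coefficient — unit upward force at B: δ_{BB} = L³/(3EI) = 14.29/EI.
With EI = 40000 kN·m²: δ_0 = 0.05034 m and δ_{BB} = 0.000357 m/kN.
Compatibility — the spring shortens by R_B/k under the reaction it provides: δ_0 − R_B·δ_{BB} = R_B/k. With 1/k = 0.000143 m/kN, R_B = δ_0 / (δ_{BB} + 1/k) = 0.05034 / (0.000357 + 0.000143) = 100.6 kN.

R_B = 100.6 kN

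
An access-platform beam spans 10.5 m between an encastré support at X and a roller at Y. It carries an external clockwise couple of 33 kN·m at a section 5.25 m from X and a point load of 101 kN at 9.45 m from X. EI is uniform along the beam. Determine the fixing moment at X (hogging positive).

Remove the prop at Y; the released (primary) structure is a cantilever built in at X.
Downward deflection at the released point Y due to the loads:
  clockwise couple 33 at a = 5.25: M₀a(2L − a)/(2EI) = 1364/EI
  point load 101 at a = 9.45: Pa²(3L − a)/(6EI) = 33147/EI
  δ_0 = 34511/EI
Tip deflection under a unit load at Y: L³/(3EI) = 385.9/EI.
The prop prevents deflection at Y: R_Y = δ_0/δ_{YY} = 34511/385.9 = 89.44 kN.
Moment equilibrium about X: M_X = Σ(load moments about X) − R_Y·L = 987.5 − 89.44×10.5 = 48.37 kN·m.

M_X = 48.37 kN·m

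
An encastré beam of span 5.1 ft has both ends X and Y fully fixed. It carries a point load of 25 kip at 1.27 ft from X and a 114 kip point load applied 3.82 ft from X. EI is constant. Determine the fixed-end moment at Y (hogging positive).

Release both end moments; the primary structure is a simply-supported span XY with redundants M_X and M_Y.
Simple-span end rotations at X and Y under the given loads:
  at X: point load 25 at a = 1.27: Pab(L + b)/(6LEI) = 35.49/EI
  at Y: point load 25 at a = 1.27: Pab(L + a)/(6LEI) = 25.31/EI
  at X: point load 114 at a = 3.82: Pab(L + b)/(6LEI) = 116.2/EI
  at Y: point load 114 at a = 3.82: Pab(L + a)/(6LEI) = 162.5/EI
  θ_X0 = 151.7/EI,  θ_Y0 = 187.8/EI
Flexibility coefficients: a unit moment at one end gives L/(3EI) there and L/(6EI) at the far end, so f₁₁ = f₂₂ = 1.7/EI and f₁₂ = f₂₁ = 0.85/EI.
Compatibility — zero rotation at each built-in end:
  1.7 M_X + 0.85 M_Y = 151.7
  0.85 M_X + 1.7 M_Y = 187.8
Solving the pair gives M_X = 45.34 kip·ft and M_Y = 87.8 kip·ft (hogging).

M_Y = 87.8 kip·ft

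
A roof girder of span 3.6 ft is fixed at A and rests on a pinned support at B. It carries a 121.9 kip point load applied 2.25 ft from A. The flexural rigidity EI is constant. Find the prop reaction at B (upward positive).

R_B = 56.55 kip

Release the roller at B. Primary structure: cantilever fixed at A.
Deflection at B on the released cantilever, summing each load's contribution:
  point load 121.9 at a = 2.25: Pa²(3L − a)/(6EI) = 879.4/EI
Flexibility coefficient — unit upward force at B: δ_{BB} = L³/(3EI) = 15.55/EI.
The prop prevents deflection at B: R_B = δ_0/δ_{BB} = 879.4/15.55 = 56.55 kip.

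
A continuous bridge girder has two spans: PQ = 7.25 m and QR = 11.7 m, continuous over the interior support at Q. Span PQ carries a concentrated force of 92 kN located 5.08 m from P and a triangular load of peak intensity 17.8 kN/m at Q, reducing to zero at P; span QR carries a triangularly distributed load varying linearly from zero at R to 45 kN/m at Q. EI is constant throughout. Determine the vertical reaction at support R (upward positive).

Take M_Q as the redundant. Released structure: two simple spans PQ and QR with a hinge at Q.
End slopes at the hinge Q, treating each span as simply supported:
  span PQ: point load 92 at a = 5.08: Pab(L + a)/(6LEI) = 287.5/EI
  span PQ: triangular load, peak 17.8: w₀L³/(45EI) = 150.7/EI
  span QR: triangular load, peak 45: w₀L³/(45EI) = 1602/EI
  relative rotation θ_0 = (438.2 + 1602)/EI = 2040/EI
A unit hogging moment at Q produces rotation L₁/(3EI) + L₂/(3EI) = 6.317/EI.
Compatibility: M_Q·(L₁+L₂)/(3EI) = θ_0, giving M_Q = 322.9 kN·m (hogging).
Span QR, ΣM about R: R_Q^{QR}·11.7 = 2053 + 322.9, so R_Q^{QR} = 203.1 kN and R_R = 263.2 − 203.1 = 60.15 kN.

R_R = 60.15 kN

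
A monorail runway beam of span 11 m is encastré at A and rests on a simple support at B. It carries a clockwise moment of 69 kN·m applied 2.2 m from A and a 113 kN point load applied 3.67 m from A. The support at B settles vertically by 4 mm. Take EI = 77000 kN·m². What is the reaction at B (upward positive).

Choose R_B as the redundant. The primary structure is the cantilever fixed at A.
Primary-structure tip deflection at B by superposition:
  clockwise couple 69 at a = 2.2: M₀a(2L − a)/(2EI) = 1503/EI
  point load 113 at a = 3.67: Pa²(3L − a)/(6EI) = 7440/EI
  δ_0 = 8943/EI
Tip deflection under a unit load at B: L³/(3EI) = 443.7/EI.
With EI = 77000 kN·m²: δ_0 = 0.11614 m and δ_{BB} = 0.005762 m/kN.
Compatibility — the beam at B must follow the support down by 0.004 m: δ_0 − R_B·δ_{BB} = 0.004, so R_B = (0.11614 − 0.004)/0.005762 = 19.46 kN.

R_B = 19.46 kN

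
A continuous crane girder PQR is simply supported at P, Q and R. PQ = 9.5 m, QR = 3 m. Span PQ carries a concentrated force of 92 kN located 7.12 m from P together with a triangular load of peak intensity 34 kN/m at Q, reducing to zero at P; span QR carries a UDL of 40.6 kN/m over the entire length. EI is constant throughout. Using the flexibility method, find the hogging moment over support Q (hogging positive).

M_Q = 275.5 kN·m

Take M_Q as the redundant. Released structure: two simple spans PQ and QR with a hinge at Q.
Discontinuity in slope at Q on the released structure — sum the simple-span end rotations:
  span PQ: point load 92 at a = 7.12: Pab(L + a)/(6LEI) = 454.6/EI
  span PQ: triangular load, peak 34: w₀L³/(45EI) = 647.8/EI
  span QR: UDL 40.6: wL³/(24EI) = 45.67/EI
  relative rotation θ_0 = (1102 + 45.67)/EI = 1148/EI
A unit hogging moment at Q produces rotation L₁/(3EI) + L₂/(3EI) = 4.167/EI.
Compatibility: M_Q·(L₁+L₂)/(3EI) = θ_0, giving M_Q = 275.5 kN·m (hogging).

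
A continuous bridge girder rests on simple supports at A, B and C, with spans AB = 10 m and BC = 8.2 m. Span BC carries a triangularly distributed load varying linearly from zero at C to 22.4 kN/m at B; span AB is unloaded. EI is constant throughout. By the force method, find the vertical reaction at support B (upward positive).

R_B = 71.27 kN

Release continuity at B by inserting a hinge; the redundant is the internal moment M_B. The primary structure is two simply-supported spans AB and BC.
Rotations at B on the released spans (each span's end-slope, ×1/EI):
  span BC: triangular load, peak 22.4: w₀L³/(45EI) = 274.5/EI
  relative rotation θ_0 = (0 + 274.5)/EI = 274.5/EI
A unit hogging moment at B produces rotation L₁/(3EI) + L₂/(3EI) = 6.067/EI.
Slope continuity at B: θ_0 = M_B·6.067/EI, so M_B = 274.5/6.067 = 45.24 kN·m (hogging).
Span AB, ΣM about A with M_B applied at B: R_B^{AB}·10 = 0 + 45.24, so R_B^{AB} = 4.524 kN and R_A = 0 − 4.524 = -4.524 kN.
Span BC, ΣM about C: R_B^{BC}·8.2 = 502.1 + 45.24, so R_B^{BC} = 66.74 kN and R_C = 91.84 − 66.74 = 25.1 kN.
R_B = 4.524 + 66.74 = 71.27 kN.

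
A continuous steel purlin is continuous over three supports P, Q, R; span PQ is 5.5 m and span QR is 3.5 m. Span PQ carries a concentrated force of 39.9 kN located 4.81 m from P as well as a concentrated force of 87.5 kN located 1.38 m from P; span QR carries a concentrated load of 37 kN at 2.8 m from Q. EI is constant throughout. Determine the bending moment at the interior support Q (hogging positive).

Release continuity at Q by inserting a hinge; the redundant is the internal moment M_Q. The primary structure is two simply-supported spans PQ and QR.
Rotations at Q on the released spans (each span's end-slope, ×1/EI):
  span PQ: point load 39.9 at a = 4.81: Pab(L + a)/(6LEI) = 41.37/EI
  span PQ: point load 87.5 at a = 1.38: Pab(L + a)/(6LEI) = 103.7/EI
  span QR: point load 37 at a = 2.8: Pab(L + b)/(6LEI) = 14.5/EI
  relative rotation θ_0 = (145.1 + 14.5)/EI = 159.6/EI
A unit hogging moment at Q produces rotation L₁/(3EI) + L₂/(3EI) = 3/EI.
Compatibility: M_Q·(L₁+L₂)/(3EI) = θ_0, giving M_Q = 53.2 kN·m (hogging).

M_Q = 53.2 kN·m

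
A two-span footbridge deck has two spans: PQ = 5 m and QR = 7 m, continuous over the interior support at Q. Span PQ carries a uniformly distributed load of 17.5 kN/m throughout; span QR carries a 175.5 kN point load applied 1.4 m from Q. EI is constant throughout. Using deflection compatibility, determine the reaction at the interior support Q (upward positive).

R_Q = 227.3 kN

Release continuity at Q by inserting a hinge; the redundant is the internal moment M_Q. The primary structure is two simply-supported spans PQ and QR.
Rotations at Q on the released spans (each span's end-slope, ×1/EI):
  span PQ: UDL 17.5: wL³/(24EI) = 91.15/EI
  span QR: point load 175.5 at a = 1.4: Pab(L + b)/(6LEI) = 412.8/EI
  relative rotation θ_0 = (91.15 + 412.8)/EI = 503.9/EI
A unit hogging moment at Q produces rotation L₁/(3EI) + L₂/(3EI) = 4/EI.
Slope continuity at Q: θ_0 = M_Q·4/EI, so M_Q = 503.9/4 = 126 kN·m (hogging).
Span PQ, ΣM about P with M_Q applied at Q: R_Q^{PQ}·5 = 218.8 + 126, so R_Q^{PQ} = 68.95 kN and R_P = 87.5 − 68.95 = 18.55 kN.
Span QR, ΣM about R: R_Q^{QR}·7 = 982.8 + 126, so R_Q^{QR} = 158.4 kN and R_R = 175.5 − 158.4 = 17.1 kN.
R_Q = 68.95 + 158.4 = 227.3 kN.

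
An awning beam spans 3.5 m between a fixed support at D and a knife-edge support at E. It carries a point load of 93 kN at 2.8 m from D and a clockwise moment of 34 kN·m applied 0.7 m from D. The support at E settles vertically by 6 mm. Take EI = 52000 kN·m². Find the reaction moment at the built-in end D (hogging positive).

M_D = 123.3 kN·m

Choose R_E as the redundant. The primary structure is the cantilever fixed at D.
Free-end deflection of the primary structure under the applied loading (downward +):
  point load 93 at a = 2.8: Pa²(3L − a)/(6EI) = 935.7/EI
  clockwise couple 34 at a = 0.7: M₀a(2L − a)/(2EI) = 74.97/EI
  δ_0 = 1011/EI
Flexibility coefficient — unit upward force at E: δ_{EE} = L³/(3EI) = 14.29/EI.
With EI = 52000 kN·m²: δ_0 = 0.019436 m and δ_{EE} = 0.000275 m/kN.
Compatibility — the beam at E must follow the support down by 0.006 m: δ_0 − R_E·δ_{EE} = 0.006, so R_E = (0.019436 − 0.006)/0.000275 = 48.89 kN.
Moment equilibrium about D: M_D = Σ(load moments about D) − R_E·L = 294.4 − 48.89×3.5 = 123.3 kN·m.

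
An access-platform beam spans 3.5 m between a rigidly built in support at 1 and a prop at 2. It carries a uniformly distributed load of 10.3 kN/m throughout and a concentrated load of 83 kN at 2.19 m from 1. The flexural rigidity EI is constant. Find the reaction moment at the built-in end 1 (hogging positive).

M_1 = 62.52 kN·m

Release the roller at 2. Primary structure: cantilever fixed at 1.
Downward deflection at the released point 2 due to the loads:
  UDL 10.3: wL⁴/(8EI) = 193.2/EI
  point load 83 at a = 2.19: Pa²(3L − a)/(6EI) = 551.3/EI
  δ_0 = 744.5/EI
Tip deflection under a unit load at 2: L³/(3EI) = 14.29/EI.
Compatibility at 2: δ_0 − R_2·δ_{22} = 0, so R_2 = 744.5/14.29 = 52.1 kN.
Moment equilibrium about 1: M_1 = Σ(load moments about 1) − R_2·L = 244.9 − 52.1×3.5 = 62.52 kN·m.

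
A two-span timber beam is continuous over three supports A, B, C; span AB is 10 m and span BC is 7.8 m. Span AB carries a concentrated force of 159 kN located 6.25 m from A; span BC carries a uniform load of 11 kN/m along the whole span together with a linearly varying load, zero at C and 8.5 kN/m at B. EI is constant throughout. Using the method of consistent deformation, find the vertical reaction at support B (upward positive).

Take M_B as the redundant. Released structure: two simple spans AB and BC with a hinge at B.
End slopes at the hinge B, treating each span as simply supported:
  span AB: point load 159 at a = 6.25: Pab(L + a)/(6LEI) = 1009/EI
  span BC: UDL 11: wL³/(24EI) = 217.5/EI
  span BC: triangular load, peak 8.5: w₀L³/(45EI) = 89.64/EI
  relative rotation θ_0 = (1009 + 307.1)/EI = 1316/EI
A unit hogging moment at B produces rotation L₁/(3EI) + L₂/(3EI) = 5.933/EI.
Compatibility: M_B·(L₁+L₂)/(3EI) = θ_0, giving M_B = 221.9 kN·m (hogging).
Span AB, ΣM about A with M_B applied at B: R_B^{AB}·10 = 993.8 + 221.9, so R_B^{AB} = 121.6 kN and R_A = 159 − 121.6 = 37.44 kN.
Span BC, ΣM about C: R_B^{BC}·7.8 = 507 + 221.9, so R_B^{BC} = 93.44 kN and R_C = 119 − 93.44 = 25.51 kN.
R_B = 121.6 + 93.44 = 215 kN.

R_B = 215 kN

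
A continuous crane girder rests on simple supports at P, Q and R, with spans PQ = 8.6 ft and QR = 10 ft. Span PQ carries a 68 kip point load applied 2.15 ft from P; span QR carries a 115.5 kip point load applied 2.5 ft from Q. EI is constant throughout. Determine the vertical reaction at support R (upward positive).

Insert a hinge at Q; M_Q is the redundant, and each span becomes simply supported.
Rotations at Q on the released spans (each span's end-slope, ×1/EI):
  span PQ: point load 68 at a = 2.15: Pab(L + a)/(6LEI) = 196.5/EI
  span QR: point load 115.5 at a = 2.5: Pab(L + b)/(6LEI) = 631.6/EI
  relative rotation θ_0 = (196.5 + 631.6)/EI = 828.1/EI
A unit hogging moment at Q produces rotation L₁/(3EI) + L₂/(3EI) = 6.2/EI.
Compatibility: M_Q·(L₁+L₂)/(3EI) = θ_0, giving M_Q = 133.6 kip·ft (hogging).
Span QR, ΣM about R: R_Q^{QR}·10 = 866.2 + 133.6, so R_Q^{QR} = 99.98 kip and R_R = 115.5 − 99.98 = 15.52 kip.

R_R = 15.52 kip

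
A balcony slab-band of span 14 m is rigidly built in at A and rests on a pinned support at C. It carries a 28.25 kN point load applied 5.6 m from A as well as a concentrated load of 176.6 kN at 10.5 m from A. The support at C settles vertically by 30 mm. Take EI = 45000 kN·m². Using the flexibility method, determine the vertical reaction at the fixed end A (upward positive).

R_A = 88.7 kN

Remove the prop at C; the released (primary) structure is a cantilever built in at A.
Downward deflection at the released point C due to the loads:
  point load 28.25 at a = 5.6: Pa²(3L − a)/(6EI) = 5375/EI
  point load 176.6 at a = 10.5: Pa²(3L − a)/(6EI) = 102218/EI
  δ_0 = 107593/EI
Flexibility coefficient — unit upward force at C: δ_{CC} = L³/(3EI) = 914.7/EI.
With EI = 45000 kN·m²: δ_0 = 2.391 m and δ_{CC} = 0.020326 m/kN.
Compatibility — the beam at C must follow the support down by 0.03 m: δ_0 − R_C·δ_{CC} = 0.03, so R_C = (2.391 − 0.03)/0.020326 = 116.2 kN.
Vertical equilibrium: R_A = ΣP − R_C = 204.8 − 116.2 = 88.7 kN.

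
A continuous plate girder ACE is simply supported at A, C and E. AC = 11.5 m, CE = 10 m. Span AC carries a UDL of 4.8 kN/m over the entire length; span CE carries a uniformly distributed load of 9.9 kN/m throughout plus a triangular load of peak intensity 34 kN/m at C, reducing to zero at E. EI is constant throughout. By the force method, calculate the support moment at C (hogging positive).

Release continuity at C by inserting a hinge; the redundant is the internal moment M_C. The primary structure is two simply-supported spans AC and CE.
End slopes at the hinge C, treating each span as simply supported:
  span AC: UDL 4.8: wL³/(24EI) = 304.2/EI
  span CE: UDL 9.9: wL³/(24EI) = 412.5/EI
  span CE: triangular load, peak 34: w₀L³/(45EI) = 755.6/EI
  relative rotation θ_0 = (304.2 + 1168)/EI = 1472/EI
A unit hogging moment at C produces rotation L₁/(3EI) + L₂/(3EI) = 7.167/EI.
Compatibility: M_C·(L₁+L₂)/(3EI) = θ_0, giving M_C = 205.4 kN·m (hogging).

M_C = 205.4 kN·m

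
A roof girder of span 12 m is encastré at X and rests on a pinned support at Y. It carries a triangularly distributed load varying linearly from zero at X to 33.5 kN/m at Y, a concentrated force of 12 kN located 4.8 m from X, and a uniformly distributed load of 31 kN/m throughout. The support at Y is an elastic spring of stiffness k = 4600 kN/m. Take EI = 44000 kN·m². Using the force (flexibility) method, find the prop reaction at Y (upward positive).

R_Y = 248.4 kN

Release the roller at Y. Primary structure: cantilever fixed at X.
Primary-structure tip deflection at Y by superposition:
  triangular load, peak 33.5 at the free end: 11w₀L⁴/(120EI) = 63677/EI
  point load 12 at a = 4.8: Pa²(3L − a)/(6EI) = 1438/EI
  UDL 31: wL⁴/(8EI) = 80352/EI
  δ_0 = 145466/EI
Flexibility coefficient — unit upward force at Y: δ_{YY} = L³/(3EI) = 576/EI.
With EI = 44000 kN·m²: δ_0 = 3.3061 m and δ_{YY} = 0.013091 m/kN.
Compatibility — the spring shortens by R_Y/k under the reaction it provides: δ_0 − R_Y·δ_{YY} = R_Y/k. With 1/k = 0.000217 m/kN, R_Y = δ_0 / (δ_{YY} + 1/k) = 3.3061 / (0.013091 + 0.000217) = 248.4 kN.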